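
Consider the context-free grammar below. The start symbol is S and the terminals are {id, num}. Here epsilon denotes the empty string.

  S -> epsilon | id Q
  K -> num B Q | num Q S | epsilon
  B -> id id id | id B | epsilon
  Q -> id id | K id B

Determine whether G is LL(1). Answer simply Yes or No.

No

FIRST(S) = {epsilon, id}
FIRST(K) = {epsilon, num}
FIRST(B) = {epsilon, id}
FIRST(Q) = {id, num}
FOLLOW(S) = {$, id}
FOLLOW(K) = {id}
FOLLOW(B) = {$, id, num}
FOLLOW(Q) = {$, id}
Cell M[B, id] receives both B -> id id id and B -> id B and B -> epsilon — the grammar is not LL(1).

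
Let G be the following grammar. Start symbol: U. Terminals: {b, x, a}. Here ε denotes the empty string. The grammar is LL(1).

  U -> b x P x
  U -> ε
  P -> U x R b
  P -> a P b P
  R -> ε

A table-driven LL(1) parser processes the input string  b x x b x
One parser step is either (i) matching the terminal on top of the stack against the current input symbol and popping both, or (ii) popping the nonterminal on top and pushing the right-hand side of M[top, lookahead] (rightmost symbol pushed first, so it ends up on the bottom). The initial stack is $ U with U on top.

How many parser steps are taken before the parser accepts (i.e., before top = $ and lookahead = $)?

9

step 1: stack=$ U  input=b x x b x $  — expand U -> b x P x
step 2: stack=$ x P x b  input=b x x b x $  — match b
step 3: stack=$ x P x  input=x x b x $  — match x
step 4: stack=$ x P  input=x b x $  — expand P -> U x R b
step 5: stack=$ x b R x U  input=x b x $  — expand U -> ε
step 6: stack=$ x b R x  input=x b x $  — match x
step 7: stack=$ x b R  input=b x $  — expand R -> ε
step 8: stack=$ x b  input=b x $  — match b
step 9: stack=$ x  input=x $  — match x
Accept reached after 9 steps.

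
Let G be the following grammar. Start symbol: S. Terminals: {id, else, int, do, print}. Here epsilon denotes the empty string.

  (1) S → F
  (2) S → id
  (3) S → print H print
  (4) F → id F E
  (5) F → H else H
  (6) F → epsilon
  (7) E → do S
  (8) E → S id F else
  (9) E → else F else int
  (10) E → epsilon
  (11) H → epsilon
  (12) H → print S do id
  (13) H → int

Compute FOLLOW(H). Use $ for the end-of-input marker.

{$, do, else, id, int, print}

FIRST(H) = {epsilon, int, print}
FIRST(F) = {epsilon, else, id, int, print}  (via H else H)
FIRST(S) = {epsilon, else, id, int, print}  (via F)
FIRST(E) = {epsilon, do, else, id, int, print}  (via S id F else)
FOLLOW(S) includes $ since S is the start symbol.
FOLLOW(S): in E→do S, the suffix after S is empty, so FOLLOW(S) ⊇ FOLLOW(E) = {$, do, else, id, int, print}; in E→S id F else, S is followed by id F else with FIRST {id}; in H→print S do id, S is followed by do id with FIRST {do}. Thus FOLLOW(S) = {$, do, else, id, int, print}.
FOLLOW(F): in S→F, the suffix after F is empty, so FOLLOW(F) ⊇ FOLLOW(S) = {$, do, else, id, int, print}; in F→id F E, F is followed by E with FIRST {epsilon, do, else, id, int, print}; in F→id F E, the suffix after F is nullable (adds nothing new); in E→S id F else, F is followed by else with FIRST {else}; in E→else F else int, F is followed by else int with FIRST {else}. Thus FOLLOW(F) = {$, do, else, id, int, print}.
FOLLOW(E): in F→id F E, the suffix after E is empty, so FOLLOW(E) ⊇ FOLLOW(F) = {$, do, else, id, int, print}. Thus FOLLOW(E) = {$, do, else, id, int, print}.
FOLLOW(H): in S→print H print, H is followed by print with FIRST {print}; in F→H else H (occurrence 1), H is followed by else H with FIRST {else}; in F→H else H (occurrence 2), the suffix after H is empty, so FOLLOW(H) ⊇ FOLLOW(F) = {$, do, else, id, int, print}. Thus FOLLOW(H) = {$, do, else, id, int, print}.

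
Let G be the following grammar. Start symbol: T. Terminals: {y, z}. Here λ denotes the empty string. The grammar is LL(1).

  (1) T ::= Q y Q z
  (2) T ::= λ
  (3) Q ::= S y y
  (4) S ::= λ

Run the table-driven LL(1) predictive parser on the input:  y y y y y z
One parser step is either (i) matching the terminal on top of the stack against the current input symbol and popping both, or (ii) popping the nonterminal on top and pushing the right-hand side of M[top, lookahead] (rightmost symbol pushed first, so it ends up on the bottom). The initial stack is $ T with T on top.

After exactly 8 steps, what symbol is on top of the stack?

y

     Stack          Input          Action
  1  $ T            y y y y y z $  expand T ::= Q y Q z
  2  $ z Q y Q      y y y y y z $  expand Q ::= S y y
  3  $ z Q y y y S  y y y y y z $  expand S ::= λ
  4  $ z Q y y y    y y y y y z $  match y
  5  $ z Q y y      y y y y z $    match y
  6  $ z Q y        y y y z $      match y
  7  $ z Q          y y z $        expand Q ::= S y y
  8  $ z y y S      y y z $        expand S ::= λ
Stack after step 8: $ z y y (top = y).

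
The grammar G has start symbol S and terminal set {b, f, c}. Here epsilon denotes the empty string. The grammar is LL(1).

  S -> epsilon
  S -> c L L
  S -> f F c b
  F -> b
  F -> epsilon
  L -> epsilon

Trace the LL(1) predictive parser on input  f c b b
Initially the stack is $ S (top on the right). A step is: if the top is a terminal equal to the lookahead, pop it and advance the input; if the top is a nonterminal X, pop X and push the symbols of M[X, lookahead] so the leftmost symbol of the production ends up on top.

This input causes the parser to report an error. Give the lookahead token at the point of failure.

step 1: stack=$ S  input=f c b b $  — expand S -> f F c b
step 2: stack=$ b c F f  input=f c b b $  — match f
step 3: stack=$ b c F  input=c b b $  — expand F -> epsilon
step 4: stack=$ b c  input=c b b $  — match c
step 5: stack=$ b  input=b b $  — match b
step 6: stack=$  input=b $  — error: stack empty but input remains

b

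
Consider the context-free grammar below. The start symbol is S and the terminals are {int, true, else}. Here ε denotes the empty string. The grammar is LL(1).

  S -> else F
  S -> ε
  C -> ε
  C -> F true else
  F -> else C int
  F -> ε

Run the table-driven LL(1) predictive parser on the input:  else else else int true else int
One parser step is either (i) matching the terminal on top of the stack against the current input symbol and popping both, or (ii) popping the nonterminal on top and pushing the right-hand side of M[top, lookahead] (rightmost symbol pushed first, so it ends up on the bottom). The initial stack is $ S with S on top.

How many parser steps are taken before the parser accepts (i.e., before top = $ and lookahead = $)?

12

      Stack                       Input                               Action
   1  $ S                         else else else int true else int $  expand S -> else F
   2  $ F else                    else else else int true else int $  match else
   3  $ F                         else else int true else int $       expand F -> else C int
   4  $ int C else                else else int true else int $       match else
   5  $ int C                     else int true else int $            expand C -> F true else
   6  $ int else true F           else int true else int $            expand F -> else C int
   7  $ int else true int C else  else int true else int $            match else
   8  $ int else true int C       int true else int $                 expand C -> ε
   9  $ int else true int         int true else int $                 match int
  10  $ int else true             true else int $                     match true
  11  $ int else                  else int $                          match else
  12  $ int                       int $                               match int
Accept reached after 12 steps.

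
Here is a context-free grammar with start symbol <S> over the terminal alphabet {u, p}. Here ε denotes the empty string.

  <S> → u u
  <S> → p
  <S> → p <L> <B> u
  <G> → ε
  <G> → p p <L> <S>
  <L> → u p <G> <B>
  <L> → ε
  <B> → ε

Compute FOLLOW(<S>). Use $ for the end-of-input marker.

{$, p, u}

FIRST(<S>): from <S>→u u we get {u}; from <S>→p we get {p}; from <S>→p <L> <B> u we get {p}. So FIRST(<S>) = {p, u}.
FIRST(<G>): from <G>→ε we get {ε}; from <G>→p p <L> <S> we get {p}. So FIRST(<G>) = {ε, p}.
FIRST(<L>): from <L>→u p <G> <B> we get {u}; from <L>→ε we get {ε}. So FIRST(<L>) = {ε, u}.
FIRST(<B>): from <B>→ε we get {ε}. So FIRST(<B>) = {ε}.
FOLLOW(<S>) includes $ since <S> is the start symbol.
FOLLOW(<L>): in <S>→p <L> <B> u, <L> is followed by <B> u with FIRST {u}; in <G>→p p <L> <S>, <L> is followed by <S> with FIRST {p, u}. Thus FOLLOW(<L>) = {p, u}.
FOLLOW(<G>): in <L>→u p <G> <B>, <G> is followed by <B> with FIRST {ε}; in <L>→u p <G> <B>, the suffix after <G> is nullable, so FOLLOW(<G>) ⊇ FOLLOW(<L>) = {p, u}. Thus FOLLOW(<G>) = {p, u}.
FOLLOW(<S>): in <G>→p p <L> <S>, the suffix after <S> is empty, so FOLLOW(<S>) ⊇ FOLLOW(<G>) = {p, u}. Thus FOLLOW(<S>) = {$, p, u}.
FOLLOW(<B>): in <S>→p <L> <B> u, <B> is followed by u with FIRST {u}; in <L>→u p <G> <B>, the suffix after <B> is empty, so FOLLOW(<B>) ⊇ FOLLOW(<L>) = {p, u}. Thus FOLLOW(<B>) = {p, u}.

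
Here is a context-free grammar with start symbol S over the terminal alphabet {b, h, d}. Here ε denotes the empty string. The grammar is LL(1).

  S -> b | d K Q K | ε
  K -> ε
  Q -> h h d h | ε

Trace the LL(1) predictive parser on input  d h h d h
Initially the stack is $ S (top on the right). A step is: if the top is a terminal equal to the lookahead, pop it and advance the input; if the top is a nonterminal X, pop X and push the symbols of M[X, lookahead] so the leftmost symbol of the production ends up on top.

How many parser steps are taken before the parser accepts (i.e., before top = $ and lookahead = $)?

     Stack        Input        Action
  1  $ S          d h h d h $  expand S -> d K Q K
  2  $ K Q K d    d h h d h $  match d
  3  $ K Q K      h h d h $    expand K -> ε
  4  $ K Q        h h d h $    expand Q -> h h d h
  5  $ K h d h h  h h d h $    match h
  6  $ K h d h    h d h $      match h
  7  $ K h d      d h $        match d
  8  $ K h        h $          match h
  9  $ K          $            expand K -> ε
Accept reached after 9 steps.

9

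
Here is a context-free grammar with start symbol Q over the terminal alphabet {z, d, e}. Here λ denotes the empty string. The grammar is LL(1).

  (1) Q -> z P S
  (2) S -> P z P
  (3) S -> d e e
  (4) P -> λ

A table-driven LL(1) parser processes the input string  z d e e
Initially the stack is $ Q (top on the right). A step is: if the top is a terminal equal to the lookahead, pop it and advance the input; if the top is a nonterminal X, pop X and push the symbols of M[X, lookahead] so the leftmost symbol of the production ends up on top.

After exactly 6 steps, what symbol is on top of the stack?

step 1: stack=$ Q  input=z d e e $  — expand Q -> z P S
step 2: stack=$ S P z  input=z d e e $  — match z
step 3: stack=$ S P  input=d e e $  — expand P -> λ
step 4: stack=$ S  input=d e e $  — expand S -> d e e
step 5: stack=$ e e d  input=d e e $  — match d
step 6: stack=$ e e  input=e e $  — match e
Stack after step 6: $ e (top = e).

e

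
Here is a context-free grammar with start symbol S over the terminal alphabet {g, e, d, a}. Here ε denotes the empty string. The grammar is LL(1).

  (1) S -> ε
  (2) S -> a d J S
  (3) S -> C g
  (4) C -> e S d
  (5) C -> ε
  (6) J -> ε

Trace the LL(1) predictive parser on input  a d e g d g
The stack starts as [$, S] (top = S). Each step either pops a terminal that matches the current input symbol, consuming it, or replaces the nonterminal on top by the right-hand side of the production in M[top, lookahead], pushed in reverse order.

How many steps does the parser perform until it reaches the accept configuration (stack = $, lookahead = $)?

12

step 1: stack=$ S  input=a d e g d g $  — expand S -> a d J S
step 2: stack=$ S J d a  input=a d e g d g $  — match a
step 3: stack=$ S J d  input=d e g d g $  — match d
step 4: stack=$ S J  input=e g d g $  — expand J -> ε
step 5: stack=$ S  input=e g d g $  — expand S -> C g
step 6: stack=$ g C  input=e g d g $  — expand C -> e S d
step 7: stack=$ g d S e  input=e g d g $  — match e
step 8: stack=$ g d S  input=g d g $  — expand S -> C g
step 9: stack=$ g d g C  input=g d g $  — expand C -> ε
step 10: stack=$ g d g  input=g d g $  — match g
step 11: stack=$ g d  input=d g $  — match d
step 12: stack=$ g  input=g $  — match g
Accept reached after 12 steps.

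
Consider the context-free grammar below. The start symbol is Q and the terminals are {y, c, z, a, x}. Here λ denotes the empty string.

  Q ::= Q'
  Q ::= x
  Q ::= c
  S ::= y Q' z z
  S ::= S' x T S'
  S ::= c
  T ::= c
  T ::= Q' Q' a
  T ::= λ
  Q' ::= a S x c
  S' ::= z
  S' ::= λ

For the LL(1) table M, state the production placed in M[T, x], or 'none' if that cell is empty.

T ::= λ

FIRST(Q'): from Q'::=a S x c we get {a}. So FIRST(Q') = {a}.
FIRST(S'): from S'::=z we get {z}; from S'::=λ we get {λ}. So FIRST(S') = {λ, z}.
FIRST(Q): from Q::=Q' we get {a}; from Q::=x we get {x}; from Q::=c we get {c}. So FIRST(Q) = {a, c, x}.
FIRST(S): from S::=y Q' z z we get {y}; from S::=S' x T S' we get {x, z}; from S::=c we get {c}. So FIRST(S) = {c, x, y, z}.
FIRST(T): from T::=c we get {c}; from T::=Q' Q' a we get {a}; from T::=λ we get {λ}. So FIRST(T) = {λ, a, c}.
FOLLOW(Q) includes $ since Q is the start symbol.
FOLLOW(S): in Q'::=a S x c, S is followed by x c with FIRST {x}. Thus FOLLOW(S) = {x}.
FOLLOW(T): in S::=S' x T S', T is followed by S' with FIRST {λ, z}; in S::=S' x T S', the suffix after T is nullable, so FOLLOW(T) ⊇ FOLLOW(S) = {x}. Thus FOLLOW(T) = {x, z}.
For T ::= c: FIRST(c) = {c}, so it goes in M[T, t] for t ∈ {c}.
For T ::= Q' Q' a: FIRST(Q' Q' a) = {a}, so it goes in M[T, t] for t ∈ {a}.
For T ::= λ: FIRST(λ) = {λ}, so it goes in M[T, t] for t ∈ {}; since λ ∈ FIRST, also for every t ∈ FOLLOW(T) = {x, z}.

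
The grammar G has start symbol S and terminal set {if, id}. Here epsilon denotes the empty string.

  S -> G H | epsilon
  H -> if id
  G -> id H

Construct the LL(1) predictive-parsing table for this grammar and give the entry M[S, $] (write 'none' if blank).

FIRST(H) = {if}
FIRST(G) = {id}
FIRST(S) = {epsilon, id}  (via G H)
FOLLOW(S) includes $ since S is the start symbol.
FOLLOW(S): S appears on no right-hand side. Thus FOLLOW(S) = {$}.
For S -> G H: FIRST(G H) = {id}, so it goes in M[S, t] for t ∈ {id}.
For S -> epsilon: FIRST(epsilon) = {epsilon}, so it goes in M[S, t] for t ∈ {}; since epsilon ∈ FIRST, also for every t ∈ FOLLOW(S) = {$}.

S -> epsilon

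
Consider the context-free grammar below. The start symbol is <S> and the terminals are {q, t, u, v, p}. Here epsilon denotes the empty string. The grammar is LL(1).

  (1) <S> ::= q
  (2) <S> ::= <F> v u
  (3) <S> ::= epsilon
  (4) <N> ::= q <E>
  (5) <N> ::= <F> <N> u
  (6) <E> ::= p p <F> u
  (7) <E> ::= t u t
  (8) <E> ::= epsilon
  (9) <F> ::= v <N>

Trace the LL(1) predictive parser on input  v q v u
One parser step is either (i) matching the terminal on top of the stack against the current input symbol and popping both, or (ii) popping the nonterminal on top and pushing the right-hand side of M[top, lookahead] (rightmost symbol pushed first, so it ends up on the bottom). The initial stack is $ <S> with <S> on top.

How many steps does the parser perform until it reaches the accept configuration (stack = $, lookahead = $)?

8

step 1: stack=$ <S>  input=v q v u $  — expand <S> ::= <F> v u
step 2: stack=$ u v <F>  input=v q v u $  — expand <F> ::= v <N>
step 3: stack=$ u v <N> v  input=v q v u $  — match v
step 4: stack=$ u v <N>  input=q v u $  — expand <N> ::= q <E>
step 5: stack=$ u v <E> q  input=q v u $  — match q
step 6: stack=$ u v <E>  input=v u $  — expand <E> ::= epsilon
step 7: stack=$ u v  input=v u $  — match v
step 8: stack=$ u  input=u $  — match u
Accept reached after 8 steps.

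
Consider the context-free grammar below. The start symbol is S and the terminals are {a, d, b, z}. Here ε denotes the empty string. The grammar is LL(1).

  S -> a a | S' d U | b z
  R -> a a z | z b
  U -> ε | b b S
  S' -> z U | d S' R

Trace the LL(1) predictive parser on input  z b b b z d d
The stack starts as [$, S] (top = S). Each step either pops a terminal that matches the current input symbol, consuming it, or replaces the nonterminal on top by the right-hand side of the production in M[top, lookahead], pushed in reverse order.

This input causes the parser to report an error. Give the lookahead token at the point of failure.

      Stack        Input            Action
   1  $ S          z b b b z d d $  expand S -> S' d U
   2  $ U d S'     z b b b z d d $  expand S' -> z U
   3  $ U d U z    z b b b z d d $  match z
   4  $ U d U      b b b z d d $    expand U -> b b S
   5  $ U d S b b  b b b z d d $    match b
   6  $ U d S b    b b z d d $      match b
   7  $ U d S      b z d d $        expand S -> b z
   8  $ U d z b    b z d d $        match b
   9  $ U d z      z d d $          match z
  10  $ U d        d d $            match d
  11  $ U          d $              expand U -> ε
  12  $            d $              error: stack empty but input remains

d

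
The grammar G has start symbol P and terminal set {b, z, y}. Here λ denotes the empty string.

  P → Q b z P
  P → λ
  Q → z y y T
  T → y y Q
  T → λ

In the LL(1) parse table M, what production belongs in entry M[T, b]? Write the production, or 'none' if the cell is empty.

T → λ

FIRST(Q): from Q→z y y T we get {z}. So FIRST(Q) = {z}.
FIRST(T): from T→y y Q we get {y}; from T→λ we get {λ}. So FIRST(T) = {λ, y}.
FIRST(P): from P→Q b z P we get {z}; from P→λ we get {λ}. So FIRST(P) = {λ, z}.
FOLLOW(P) includes $ since P is the start symbol.
FOLLOW(Q): in P→Q b z P, Q is followed by b z P with FIRST {b}; in T→y y Q, the suffix after Q is empty, so FOLLOW(Q) ⊇ FOLLOW(T) = {b}. Thus FOLLOW(Q) = {b}.
FOLLOW(T): in Q→z y y T, the suffix after T is empty, so FOLLOW(T) ⊇ FOLLOW(Q) = {b}. Thus FOLLOW(T) = {b}.
For T → y y Q: FIRST(y y Q) = {y}, so it goes in M[T, t] for t ∈ {y}.
For T → λ: FIRST(λ) = {λ}, so it goes in M[T, t] for t ∈ {}; since λ ∈ FIRST, also for every t ∈ FOLLOW(T) = {b}.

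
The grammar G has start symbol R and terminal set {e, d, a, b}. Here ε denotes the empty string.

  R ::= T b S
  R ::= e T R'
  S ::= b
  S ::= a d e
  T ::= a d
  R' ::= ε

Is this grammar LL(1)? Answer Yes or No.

FIRST(R) = {a, e}
FIRST(S) = {a, b}
FIRST(T) = {a}
FIRST(R') = {ε}
FOLLOW(R) = {$}
FOLLOW(S) = {$}
FOLLOW(T) = {$, b}
FOLLOW(R') = {$}
Each cell of M receives at most one production.

Yes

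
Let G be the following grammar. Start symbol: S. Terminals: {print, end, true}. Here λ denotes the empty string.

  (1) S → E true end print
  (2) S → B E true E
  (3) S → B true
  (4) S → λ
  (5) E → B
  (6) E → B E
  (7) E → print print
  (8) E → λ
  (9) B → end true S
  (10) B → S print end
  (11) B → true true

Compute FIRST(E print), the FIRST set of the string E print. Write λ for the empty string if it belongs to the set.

{end, print, true}

FIRST(S) = {λ, end, print, true}  (via E true end print, B E true E, B true)
FIRST(B) = {end, print, true}  (via S print end)
FIRST(E) = {λ, end, print, true}  (via B, B E)
FIRST(E print): take FIRST of each symbol in turn, carrying on past any symbol whose FIRST contains λ; result {end, print, true}.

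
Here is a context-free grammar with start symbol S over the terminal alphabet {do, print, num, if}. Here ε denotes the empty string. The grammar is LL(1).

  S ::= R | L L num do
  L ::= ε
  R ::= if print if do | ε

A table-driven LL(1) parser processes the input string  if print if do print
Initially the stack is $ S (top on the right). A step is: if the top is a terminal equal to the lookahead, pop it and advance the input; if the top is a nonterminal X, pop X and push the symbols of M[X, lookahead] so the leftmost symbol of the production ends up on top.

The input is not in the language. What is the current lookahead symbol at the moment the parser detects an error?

step 1: stack=$ S  input=if print if do print $  — expand S ::= R
step 2: stack=$ R  input=if print if do print $  — expand R ::= if print if do
step 3: stack=$ do if print if  input=if print if do print $  — match if
step 4: stack=$ do if print  input=print if do print $  — match print
step 5: stack=$ do if  input=if do print $  — match if
step 6: stack=$ do  input=do print $  — match do
step 7: stack=$  input=print $  — error: stack empty but input remains

print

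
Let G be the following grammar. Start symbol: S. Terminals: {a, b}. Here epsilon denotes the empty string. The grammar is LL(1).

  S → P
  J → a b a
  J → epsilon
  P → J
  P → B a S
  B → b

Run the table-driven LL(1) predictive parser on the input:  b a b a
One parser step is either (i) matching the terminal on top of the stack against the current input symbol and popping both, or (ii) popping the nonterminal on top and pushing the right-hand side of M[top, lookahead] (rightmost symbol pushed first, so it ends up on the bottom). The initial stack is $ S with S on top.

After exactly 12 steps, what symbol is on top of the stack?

      Stack    Input      Action
   1  $ S      b a b a $  expand S → P
   2  $ P      b a b a $  expand P → B a S
   3  $ S a B  b a b a $  expand B → b
   4  $ S a b  b a b a $  match b
   5  $ S a    a b a $    match a
   6  $ S      b a $      expand S → P
   7  $ P      b a $      expand P → B a S
   8  $ S a B  b a $      expand B → b
   9  $ S a b  b a $      match b
  10  $ S a    a $        match a
  11  $ S      $          expand S → P
  12  $ P      $          expand P → J
Stack after step 12: $ J (top = J).

J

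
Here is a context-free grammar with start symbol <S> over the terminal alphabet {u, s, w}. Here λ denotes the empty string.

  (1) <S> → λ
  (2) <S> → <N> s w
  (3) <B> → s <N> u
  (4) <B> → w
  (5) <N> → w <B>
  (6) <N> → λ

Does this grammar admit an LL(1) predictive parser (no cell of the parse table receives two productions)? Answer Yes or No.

FIRST(<S>) = {λ, s, w}
FIRST(<B>) = {s, w}
FIRST(<N>) = {λ, w}
FOLLOW(<S>) = {$}
FOLLOW(<B>) = {s, u}
FOLLOW(<N>) = {s, u}
Each cell of M receives at most one production.

Yes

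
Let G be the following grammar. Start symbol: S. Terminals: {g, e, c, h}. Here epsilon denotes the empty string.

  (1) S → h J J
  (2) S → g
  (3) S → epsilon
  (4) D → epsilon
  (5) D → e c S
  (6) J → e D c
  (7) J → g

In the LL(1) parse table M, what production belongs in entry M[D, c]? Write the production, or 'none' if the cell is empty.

D → epsilon

FIRST(S) = {epsilon, g, h}
FIRST(D) = {epsilon, e}
FIRST(J) = {e, g}
FOLLOW(S) includes $ since S is the start symbol.
FOLLOW(D): in J→e D c, D is followed by c with FIRST {c}. Thus FOLLOW(D) = {c}.
For D → epsilon: FIRST(epsilon) = {epsilon}, so it goes in M[D, t] for t ∈ {}; since epsilon ∈ FIRST, also for every t ∈ FOLLOW(D) = {c}.
For D → e c S: FIRST(e c S) = {e}, so it goes in M[D, t] for t ∈ {e}.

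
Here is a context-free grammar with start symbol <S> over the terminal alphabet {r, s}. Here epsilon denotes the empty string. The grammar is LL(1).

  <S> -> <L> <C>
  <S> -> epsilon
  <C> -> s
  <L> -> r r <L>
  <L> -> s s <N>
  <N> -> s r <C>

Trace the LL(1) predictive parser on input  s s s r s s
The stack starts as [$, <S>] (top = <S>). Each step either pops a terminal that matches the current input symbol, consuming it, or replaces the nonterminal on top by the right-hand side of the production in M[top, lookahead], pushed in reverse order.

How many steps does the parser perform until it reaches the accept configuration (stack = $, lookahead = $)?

11

      Stack          Input          Action
   1  $ <S>          s s s r s s $  expand <S> -> <L> <C>
   2  $ <C> <L>      s s s r s s $  expand <L> -> s s <N>
   3  $ <C> <N> s s  s s s r s s $  match s
   4  $ <C> <N> s    s s r s s $    match s
   5  $ <C> <N>      s r s s $      expand <N> -> s r <C>
   6  $ <C> <C> r s  s r s s $      match s
   7  $ <C> <C> r    r s s $        match r
   8  $ <C> <C>      s s $          expand <C> -> s
   9  $ <C> s        s s $          match s
  10  $ <C>          s $            expand <C> -> s
  11  $ s            s $            match s
Accept reached after 11 steps.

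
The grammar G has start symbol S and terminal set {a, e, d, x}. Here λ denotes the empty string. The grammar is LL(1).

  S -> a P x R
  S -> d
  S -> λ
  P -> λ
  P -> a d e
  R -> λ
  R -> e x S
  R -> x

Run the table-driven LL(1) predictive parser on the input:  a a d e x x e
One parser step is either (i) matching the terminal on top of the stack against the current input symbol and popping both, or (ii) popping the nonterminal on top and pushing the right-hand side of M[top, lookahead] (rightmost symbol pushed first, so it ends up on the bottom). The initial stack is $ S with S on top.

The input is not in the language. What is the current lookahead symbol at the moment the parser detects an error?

e

step 1: stack=$ S  input=a a d e x x e $  — expand S -> a P x R
step 2: stack=$ R x P a  input=a a d e x x e $  — match a
step 3: stack=$ R x P  input=a d e x x e $  — expand P -> a d e
step 4: stack=$ R x e d a  input=a d e x x e $  — match a
step 5: stack=$ R x e d  input=d e x x e $  — match d
step 6: stack=$ R x e  input=e x x e $  — match e
step 7: stack=$ R x  input=x x e $  — match x
step 8: stack=$ R  input=x e $  — expand R -> x
step 9: stack=$ x  input=x e $  — match x
step 10: stack=$  input=e $  — error: stack empty but input remains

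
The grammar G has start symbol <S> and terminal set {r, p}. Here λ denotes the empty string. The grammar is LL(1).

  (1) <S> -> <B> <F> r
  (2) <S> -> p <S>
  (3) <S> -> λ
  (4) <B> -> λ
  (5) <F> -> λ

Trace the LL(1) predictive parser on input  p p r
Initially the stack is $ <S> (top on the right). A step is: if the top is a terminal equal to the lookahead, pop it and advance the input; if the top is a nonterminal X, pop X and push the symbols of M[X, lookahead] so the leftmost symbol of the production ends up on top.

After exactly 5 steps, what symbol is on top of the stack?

step 1: stack=$ <S>  input=p p r $  — expand <S> -> p <S>
step 2: stack=$ <S> p  input=p p r $  — match p
step 3: stack=$ <S>  input=p r $  — expand <S> -> p <S>
step 4: stack=$ <S> p  input=p r $  — match p
step 5: stack=$ <S>  input=r $  — expand <S> -> <B> <F> r
Stack after step 5: $ r <F> <B> (top = <B>).

<B>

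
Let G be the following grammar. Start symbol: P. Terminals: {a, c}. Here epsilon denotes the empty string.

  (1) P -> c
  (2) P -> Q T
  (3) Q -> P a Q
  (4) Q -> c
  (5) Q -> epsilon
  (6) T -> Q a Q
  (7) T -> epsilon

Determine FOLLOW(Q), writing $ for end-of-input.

{$, a, c}

FIRST(P): from P->c we get {c}; from P->Q T we get {epsilon, a, c}. So FIRST(P) = {epsilon, a, c}.
FIRST(Q): from Q->P a Q we get {a, c}; from Q->c we get {c}; from Q->epsilon we get {epsilon}. So FIRST(Q) = {epsilon, a, c}.
FIRST(T): from T->Q a Q we get {a, c}; from T->epsilon we get {epsilon}. So FIRST(T) = {epsilon, a, c}.
FOLLOW(P) includes $ since P is the start symbol.
FOLLOW(P): in Q->P a Q, P is followed by a Q with FIRST {a}. Thus FOLLOW(P) = {$, a}.
FOLLOW(T): in P->Q T, the suffix after T is empty, so FOLLOW(T) ⊇ FOLLOW(P) = {$, a}. Thus FOLLOW(T) = {$, a}.
FOLLOW(Q): in P->Q T, Q is followed by T with FIRST {epsilon, a, c}; in P->Q T, the suffix after Q is nullable, so FOLLOW(Q) ⊇ FOLLOW(P) = {$, a}; in Q->P a Q, the suffix after Q is empty (adds nothing new); in T->Q a Q (occurrence 1), Q is followed by a Q with FIRST {a}; in T->Q a Q (occurrence 2), the suffix after Q is empty, so FOLLOW(Q) ⊇ FOLLOW(T) = {$, a}. Thus FOLLOW(Q) = {$, a, c}.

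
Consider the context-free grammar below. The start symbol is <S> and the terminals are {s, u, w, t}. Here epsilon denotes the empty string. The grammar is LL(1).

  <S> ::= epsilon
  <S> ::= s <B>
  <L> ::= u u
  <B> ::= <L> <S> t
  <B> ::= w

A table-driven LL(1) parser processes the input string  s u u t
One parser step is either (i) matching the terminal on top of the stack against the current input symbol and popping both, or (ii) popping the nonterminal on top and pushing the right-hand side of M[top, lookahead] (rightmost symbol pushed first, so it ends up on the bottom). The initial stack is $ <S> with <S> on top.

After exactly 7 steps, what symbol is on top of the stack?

t

step 1: stack=$ <S>  input=s u u t $  — expand <S> ::= s <B>
step 2: stack=$ <B> s  input=s u u t $  — match s
step 3: stack=$ <B>  input=u u t $  — expand <B> ::= <L> <S> t
step 4: stack=$ t <S> <L>  input=u u t $  — expand <L> ::= u u
step 5: stack=$ t <S> u u  input=u u t $  — match u
step 6: stack=$ t <S> u  input=u t $  — match u
step 7: stack=$ t <S>  input=t $  — expand <S> ::= epsilon
Stack after step 7: $ t (top = t).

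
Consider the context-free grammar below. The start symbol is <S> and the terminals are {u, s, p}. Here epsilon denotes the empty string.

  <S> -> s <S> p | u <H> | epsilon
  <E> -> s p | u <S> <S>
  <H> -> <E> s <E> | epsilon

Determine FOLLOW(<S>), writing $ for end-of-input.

FIRST(<S>): from <S>->s <S> p we get {s}; from <S>->u <H> we get {u}; from <S>->epsilon we get {epsilon}. So FIRST(<S>) = {epsilon, s, u}.
FIRST(<E>): from <E>->s p we get {s}; from <E>->u <S> <S> we get {u}. So FIRST(<E>) = {s, u}.
FIRST(<H>): from <H>-><E> s <E> we get {s, u}; from <H>->epsilon we get {epsilon}. So FIRST(<H>) = {epsilon, s, u}.
FOLLOW(<S>) includes $ since <S> is the start symbol.
FOLLOW(<S>): in <S>->s <S> p, <S> is followed by p with FIRST {p}; in <E>->u <S> <S> (occurrence 1), <S> is followed by <S> with FIRST {epsilon, s, u}; in <E>->u <S> <S> (occurrence 1), the suffix after <S> is nullable, so FOLLOW(<S>) ⊇ FOLLOW(<E>) = {$, p, s, u}; in <E>->u <S> <S> (occurrence 2), the suffix after <S> is empty, so FOLLOW(<S>) ⊇ FOLLOW(<E>) = {$, p, s, u}. Thus FOLLOW(<S>) = {$, p, s, u}.
FOLLOW(<H>): in <S>->u <H>, the suffix after <H> is empty, so FOLLOW(<H>) ⊇ FOLLOW(<S>) = {$, p, s, u}. Thus FOLLOW(<H>) = {$, p, s, u}.
FOLLOW(<E>): in <H>-><E> s <E> (occurrence 1), <E> is followed by s <E> with FIRST {s}; in <H>-><E> s <E> (occurrence 2), the suffix after <E> is empty, so FOLLOW(<E>) ⊇ FOLLOW(<H>) = {$, p, s, u}. Thus FOLLOW(<E>) = {$, p, s, u}.

{$, p, s, u}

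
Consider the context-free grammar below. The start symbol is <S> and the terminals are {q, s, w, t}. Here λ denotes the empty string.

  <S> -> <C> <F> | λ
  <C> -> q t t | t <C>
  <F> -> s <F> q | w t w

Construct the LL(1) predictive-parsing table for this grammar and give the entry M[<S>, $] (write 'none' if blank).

<S> -> λ

FIRST(<C>): from <C>->q t t we get {q}; from <C>->t <C> we get {t}. So FIRST(<C>) = {q, t}.
FIRST(<F>): from <F>->s <F> q we get {s}; from <F>->w t w we get {w}. So FIRST(<F>) = {s, w}.
FIRST(<S>): from <S>-><C> <F> we get {q, t}; from <S>->λ we get {λ}. So FIRST(<S>) = {λ, q, t}.
FOLLOW(<S>) includes $ since <S> is the start symbol.
FOLLOW(<S>): <S> appears on no right-hand side. Thus FOLLOW(<S>) = {$}.
For <S> -> <C> <F>: FIRST(<C> <F>) = {q, t}, so it goes in M[<S>, t] for t ∈ {q, t}.
For <S> -> λ: FIRST(λ) = {λ}, so it goes in M[<S>, t] for t ∈ {}; since λ ∈ FIRST, also for every t ∈ FOLLOW(<S>) = {$}.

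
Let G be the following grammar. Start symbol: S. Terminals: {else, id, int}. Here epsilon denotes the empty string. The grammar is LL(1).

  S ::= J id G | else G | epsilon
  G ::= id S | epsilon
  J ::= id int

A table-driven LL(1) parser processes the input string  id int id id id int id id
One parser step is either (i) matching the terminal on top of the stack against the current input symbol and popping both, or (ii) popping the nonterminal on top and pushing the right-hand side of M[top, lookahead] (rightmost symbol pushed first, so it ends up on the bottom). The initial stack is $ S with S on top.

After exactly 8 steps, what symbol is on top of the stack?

J

step 1: stack=$ S  input=id int id id id int id id $  — expand S ::= J id G
step 2: stack=$ G id J  input=id int id id id int id id $  — expand J ::= id int
step 3: stack=$ G id int id  input=id int id id id int id id $  — match id
step 4: stack=$ G id int  input=int id id id int id id $  — match int
step 5: stack=$ G id  input=id id id int id id $  — match id
step 6: stack=$ G  input=id id int id id $  — expand G ::= id S
step 7: stack=$ S id  input=id id int id id $  — match id
step 8: stack=$ S  input=id int id id $  — expand S ::= J id G
Stack after step 8: $ G id J (top = J).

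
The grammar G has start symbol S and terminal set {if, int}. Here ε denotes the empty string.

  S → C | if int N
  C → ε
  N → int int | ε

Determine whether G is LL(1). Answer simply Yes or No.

Yes

FIRST(S) = {ε, if}
FIRST(C) = {ε}
FIRST(N) = {ε, int}
FOLLOW(S) = {$}
FOLLOW(C) = {$}
FOLLOW(N) = {$}
Each cell of M receives at most one production.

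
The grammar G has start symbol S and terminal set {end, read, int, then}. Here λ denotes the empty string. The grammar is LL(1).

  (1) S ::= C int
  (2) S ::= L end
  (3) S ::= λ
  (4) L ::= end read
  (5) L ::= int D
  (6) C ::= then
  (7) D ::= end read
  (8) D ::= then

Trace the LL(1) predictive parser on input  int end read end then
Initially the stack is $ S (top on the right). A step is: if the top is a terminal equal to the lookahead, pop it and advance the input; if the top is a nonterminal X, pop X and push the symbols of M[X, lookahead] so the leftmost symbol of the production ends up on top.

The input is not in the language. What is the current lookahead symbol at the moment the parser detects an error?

then

step 1: stack=$ S  input=int end read end then $  — expand S ::= L end
step 2: stack=$ end L  input=int end read end then $  — expand L ::= int D
step 3: stack=$ end D int  input=int end read end then $  — match int
step 4: stack=$ end D  input=end read end then $  — expand D ::= end read
step 5: stack=$ end read end  input=end read end then $  — match end
step 6: stack=$ end read  input=read end then $  — match read
step 7: stack=$ end  input=end then $  — match end
step 8: stack=$  input=then $  — error: stack empty but input remains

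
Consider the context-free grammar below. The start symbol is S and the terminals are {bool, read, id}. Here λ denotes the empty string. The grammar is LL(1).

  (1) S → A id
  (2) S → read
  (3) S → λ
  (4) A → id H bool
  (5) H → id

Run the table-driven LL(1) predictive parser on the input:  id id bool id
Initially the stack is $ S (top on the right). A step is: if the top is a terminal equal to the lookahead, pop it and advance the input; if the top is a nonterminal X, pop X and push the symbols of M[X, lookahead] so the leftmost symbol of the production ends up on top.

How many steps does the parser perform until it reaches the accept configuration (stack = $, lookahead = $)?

     Stack           Input            Action
  1  $ S             id id bool id $  expand S → A id
  2  $ id A          id id bool id $  expand A → id H bool
  3  $ id bool H id  id id bool id $  match id
  4  $ id bool H     id bool id $     expand H → id
  5  $ id bool id    id bool id $     match id
  6  $ id bool       bool id $        match bool
  7  $ id            id $             match id
Accept reached after 7 steps.

7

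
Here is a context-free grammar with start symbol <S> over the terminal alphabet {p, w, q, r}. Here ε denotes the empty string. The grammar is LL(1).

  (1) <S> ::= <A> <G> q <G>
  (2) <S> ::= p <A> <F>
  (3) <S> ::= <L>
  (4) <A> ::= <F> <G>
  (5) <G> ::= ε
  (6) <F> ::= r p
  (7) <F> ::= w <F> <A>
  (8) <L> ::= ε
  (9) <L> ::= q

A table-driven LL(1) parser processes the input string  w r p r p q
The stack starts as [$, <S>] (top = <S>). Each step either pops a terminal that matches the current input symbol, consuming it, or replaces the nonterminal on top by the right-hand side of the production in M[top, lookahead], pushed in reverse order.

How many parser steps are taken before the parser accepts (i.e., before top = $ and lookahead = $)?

step 1: stack=$ <S>  input=w r p r p q $  — expand <S> ::= <A> <G> q <G>
step 2: stack=$ <G> q <G> <A>  input=w r p r p q $  — expand <A> ::= <F> <G>
step 3: stack=$ <G> q <G> <G> <F>  input=w r p r p q $  — expand <F> ::= w <F> <A>
step 4: stack=$ <G> q <G> <G> <A> <F> w  input=w r p r p q $  — match w
step 5: stack=$ <G> q <G> <G> <A> <F>  input=r p r p q $  — expand <F> ::= r p
step 6: stack=$ <G> q <G> <G> <A> p r  input=r p r p q $  — match r
step 7: stack=$ <G> q <G> <G> <A> p  input=p r p q $  — match p
step 8: stack=$ <G> q <G> <G> <A>  input=r p q $  — expand <A> ::= <F> <G>
step 9: stack=$ <G> q <G> <G> <G> <F>  input=r p q $  — expand <F> ::= r p
step 10: stack=$ <G> q <G> <G> <G> p r  input=r p q $  — match r
step 11: stack=$ <G> q <G> <G> <G> p  input=p q $  — match p
step 12: stack=$ <G> q <G> <G> <G>  input=q $  — expand <G> ::= ε
step 13: stack=$ <G> q <G> <G>  input=q $  — expand <G> ::= ε
step 14: stack=$ <G> q <G>  input=q $  — expand <G> ::= ε
step 15: stack=$ <G> q  input=q $  — match q
step 16: stack=$ <G>  input=$  — expand <G> ::= ε
Accept reached after 16 steps.

16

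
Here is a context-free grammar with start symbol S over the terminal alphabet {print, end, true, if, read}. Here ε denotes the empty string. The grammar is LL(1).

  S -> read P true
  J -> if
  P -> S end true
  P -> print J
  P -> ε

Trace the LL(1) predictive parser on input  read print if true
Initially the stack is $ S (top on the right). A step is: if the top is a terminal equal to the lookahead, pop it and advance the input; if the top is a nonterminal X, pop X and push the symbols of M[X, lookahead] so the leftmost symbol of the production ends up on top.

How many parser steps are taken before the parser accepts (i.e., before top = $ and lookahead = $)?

step 1: stack=$ S  input=read print if true $  — expand S -> read P true
step 2: stack=$ true P read  input=read print if true $  — match read
step 3: stack=$ true P  input=print if true $  — expand P -> print J
step 4: stack=$ true J print  input=print if true $  — match print
step 5: stack=$ true J  input=if true $  — expand J -> if
step 6: stack=$ true if  input=if true $  — match if
step 7: stack=$ true  input=true $  — match true
Accept reached after 7 steps.

7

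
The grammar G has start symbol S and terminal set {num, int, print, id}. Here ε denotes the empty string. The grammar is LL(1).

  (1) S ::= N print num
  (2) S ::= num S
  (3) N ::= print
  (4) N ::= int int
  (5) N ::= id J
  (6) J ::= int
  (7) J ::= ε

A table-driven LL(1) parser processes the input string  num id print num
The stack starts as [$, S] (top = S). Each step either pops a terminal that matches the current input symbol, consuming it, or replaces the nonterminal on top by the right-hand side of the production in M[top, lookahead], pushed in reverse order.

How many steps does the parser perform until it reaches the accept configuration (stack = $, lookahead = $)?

8

     Stack             Input               Action
  1  $ S               num id print num $  expand S ::= num S
  2  $ S num           num id print num $  match num
  3  $ S               id print num $      expand S ::= N print num
  4  $ num print N     id print num $      expand N ::= id J
  5  $ num print J id  id print num $      match id
  6  $ num print J     print num $         expand J ::= ε
  7  $ num print       print num $         match print
  8  $ num             num $               match num
Accept reached after 8 steps.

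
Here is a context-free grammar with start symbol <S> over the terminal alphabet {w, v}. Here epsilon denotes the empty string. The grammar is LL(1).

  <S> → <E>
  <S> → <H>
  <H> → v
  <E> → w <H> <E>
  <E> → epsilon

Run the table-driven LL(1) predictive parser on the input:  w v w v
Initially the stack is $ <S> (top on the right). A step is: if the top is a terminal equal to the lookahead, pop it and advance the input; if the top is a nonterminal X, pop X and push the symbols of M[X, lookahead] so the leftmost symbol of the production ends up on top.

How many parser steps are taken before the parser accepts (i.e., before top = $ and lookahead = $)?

step 1: stack=$ <S>  input=w v w v $  — expand <S> → <E>
step 2: stack=$ <E>  input=w v w v $  — expand <E> → w <H> <E>
step 3: stack=$ <E> <H> w  input=w v w v $  — match w
step 4: stack=$ <E> <H>  input=v w v $  — expand <H> → v
step 5: stack=$ <E> v  input=v w v $  — match v
step 6: stack=$ <E>  input=w v $  — expand <E> → w <H> <E>
step 7: stack=$ <E> <H> w  input=w v $  — match w
step 8: stack=$ <E> <H>  input=v $  — expand <H> → v
step 9: stack=$ <E> v  input=v $  — match v
step 10: stack=$ <E>  input=$  — expand <E> → epsilon
Accept reached after 10 steps.

10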